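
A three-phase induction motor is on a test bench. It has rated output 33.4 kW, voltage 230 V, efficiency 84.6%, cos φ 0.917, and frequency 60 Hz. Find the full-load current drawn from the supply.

108 A

P_out = 33.4 kW = 33400 W
P_in = P_out / η = 33400 / 0.846 = 39480 W
I_L = P_in / (√3·V_L·cosφ) = 39480 / (1.732 × 230 × 0.917) = 108 A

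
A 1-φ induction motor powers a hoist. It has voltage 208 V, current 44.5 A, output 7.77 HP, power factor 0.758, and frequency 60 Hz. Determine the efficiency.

P_out = 7.77 × 746 = 5796 W
P_in = V·I·cosφ = 208 × 44.5 × 0.758 = 7016 W
η = P_out / P_in = 5796 / 7016 = 0.826 = 82.6%

82.6 %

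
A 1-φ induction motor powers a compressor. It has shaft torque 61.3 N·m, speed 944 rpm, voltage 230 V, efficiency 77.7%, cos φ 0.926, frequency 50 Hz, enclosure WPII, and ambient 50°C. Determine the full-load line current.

ω = 2π×944/60 = 98.86 rad/s; P_out = τω = 61.3 × 98.86 = 6060 W
P_in = P_out / η = 6060 / 0.777 = 7799 W
I = P_in / (V·cosφ) = 7799 / (230 × 0.926) = 36.6 A

36.6 A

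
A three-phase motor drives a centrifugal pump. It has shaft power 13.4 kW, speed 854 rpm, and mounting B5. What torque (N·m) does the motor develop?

150 N·m

ω = 2π × 854/60 = 89.43 rad/s
τ = P/ω = 13400/89.43 = 150 N·m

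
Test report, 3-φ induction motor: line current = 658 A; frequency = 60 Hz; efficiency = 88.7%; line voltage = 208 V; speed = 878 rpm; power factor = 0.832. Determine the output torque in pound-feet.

P_in = √3·V·I·cosφ = 1.732 × 208 × 658 × 0.832 = 197224 W
P_out = η·P_in = 0.887 × 197224 = 174938 W
n = 878 rpm
ω = 2π×878/60 = 91.94 rad/s
τ = P_out/ω = 174938/91.94 = 1903 N·m
In lb·ft: 1903/1.356 = 1400 lb·ft

1400 lb·ft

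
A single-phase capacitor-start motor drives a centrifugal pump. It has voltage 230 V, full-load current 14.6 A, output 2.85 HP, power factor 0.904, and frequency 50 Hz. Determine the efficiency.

P_out = 2.85 × 746 = 2126 W
P_in = V·I·cosφ = 230 × 14.6 × 0.904 = 3036 W
η = P_out / P_in = 2126 / 3036 = 0.700 = 70.0%

70.0 %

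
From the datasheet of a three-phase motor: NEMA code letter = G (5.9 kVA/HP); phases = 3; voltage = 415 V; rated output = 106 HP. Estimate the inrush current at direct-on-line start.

870 A

S_LR = 5.9 × 106 = 625.4 kVA
I_LR = S_LR/(√3·V_L) = 625400/(1.732×415) = 870 A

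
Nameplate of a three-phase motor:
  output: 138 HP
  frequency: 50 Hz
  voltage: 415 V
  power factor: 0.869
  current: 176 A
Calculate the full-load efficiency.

93.6 %

P_out = 138 × 746 = 102948 W
P_in = √3·V_L·I_L·cosφ = 1.732 × 415 × 176 × 0.869 = 109933 W
η = P_out / P_in = 102948 / 109933 = 0.936 = 93.6%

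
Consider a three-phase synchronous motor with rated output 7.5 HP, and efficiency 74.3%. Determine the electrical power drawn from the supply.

7.53 kW

P_out = 7.5 × 746 = 5595 W
P_in = P_out/η = 5595/0.743 = 7530 W = 7.53 kW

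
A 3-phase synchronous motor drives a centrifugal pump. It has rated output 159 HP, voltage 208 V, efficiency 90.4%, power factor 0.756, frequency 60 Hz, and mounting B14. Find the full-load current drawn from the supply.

482 A

P_out = 159 × 746 = 118614 W
P_in = P_out / η = 118614 / 0.904 = 131210 W
I_L = P_in / (√3·V_L·cosφ) = 131210 / (1.732 × 208 × 0.756) = 482 A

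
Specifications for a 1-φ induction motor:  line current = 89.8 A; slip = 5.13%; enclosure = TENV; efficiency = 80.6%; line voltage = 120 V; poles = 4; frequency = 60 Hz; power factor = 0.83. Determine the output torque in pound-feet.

29.7 lb·ft

P_in = V·I·cosφ = 120 × 89.8 × 0.83 = 8944 W
P_out = η·P_in = 0.806 × 8944 = 7209 W
n_s = 120×60/4 = 1800 rpm; n = 1800×(1−0.0513) = 1708 rpm
ω = 2π×1708/60 = 178.9 rad/s
τ = P_out/ω = 7209/178.9 = 40.3 N·m
In lb·ft: 40.3/1.356 = 29.7 lb·ft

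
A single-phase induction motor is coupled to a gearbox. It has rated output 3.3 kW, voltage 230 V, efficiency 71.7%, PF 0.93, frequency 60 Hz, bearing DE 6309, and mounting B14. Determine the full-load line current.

P_out = 3.3 kW = 3300 W
P_in = P_out / η = 3300 / 0.717 = 4603 W
I = P_in / (V·cosφ) = 4603 / (230 × 0.93) = 21.5 A

21.5 A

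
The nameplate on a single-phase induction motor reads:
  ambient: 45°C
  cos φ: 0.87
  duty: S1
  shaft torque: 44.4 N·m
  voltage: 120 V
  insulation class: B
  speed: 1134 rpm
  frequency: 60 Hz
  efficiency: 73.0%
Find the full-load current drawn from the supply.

69.2 A

ω = 2π×1134/60 = 118.8 rad/s; P_out = τω = 44.4 × 118.8 = 5275 W
P_in = P_out / η = 5275 / 0.730 = 7226 W
I = P_in / (V·cosφ) = 7226 / (120 × 0.87) = 69.2 A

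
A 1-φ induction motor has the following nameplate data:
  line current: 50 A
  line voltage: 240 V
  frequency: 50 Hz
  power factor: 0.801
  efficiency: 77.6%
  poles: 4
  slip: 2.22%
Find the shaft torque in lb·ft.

P_in = V·I·cosφ = 240 × 50 × 0.801 = 9612 W
P_out = η·P_in = 0.776 × 9612 = 7459 W
n_s = 120×50/4 = 1500 rpm; n = 1500×(1−0.0222) = 1467 rpm
ω = 2π×1467/60 = 153.6 rad/s
τ = P_out/ω = 7459/153.6 = 48.56 N·m
In lb·ft: 48.56/1.356 = 35.8 lb·ft

35.8 lb·ft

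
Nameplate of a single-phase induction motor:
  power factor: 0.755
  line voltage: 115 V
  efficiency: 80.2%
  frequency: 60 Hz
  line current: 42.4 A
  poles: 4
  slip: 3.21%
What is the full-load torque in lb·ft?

11.9 lb·ft

P_in = V·I·cosφ = 115 × 42.4 × 0.755 = 3681 W
P_out = η·P_in = 0.802 × 3681 = 2952 W
n_s = 120×60/4 = 1800 rpm; n = 1800×(1−0.0321) = 1742 rpm
ω = 2π×1742/60 = 182.4 rad/s
τ = P_out/ω = 2952/182.4 = 16.18 N·m
In lb·ft: 16.18/1.356 = 11.9 lb·ft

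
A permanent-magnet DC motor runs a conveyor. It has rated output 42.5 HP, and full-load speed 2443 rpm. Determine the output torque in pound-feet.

91.4 lb·ft

P_out = 42.5 × 746 = 31705 W
ω = 2π × 2443/60 = 255.8 rad/s
τ = P_out/ω = 31705/255.8 = 123.9 N·m
In lb·ft: 123.9/1.356 = 91.4 lb·ft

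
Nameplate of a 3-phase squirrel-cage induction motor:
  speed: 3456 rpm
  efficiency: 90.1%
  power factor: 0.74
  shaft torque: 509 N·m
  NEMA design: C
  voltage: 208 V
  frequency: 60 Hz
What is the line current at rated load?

ω = 2π×3456/60 = 361.9 rad/s; P_out = τω = 509 × 361.9 = 184207 W
P_in = P_out / η = 184207 / 0.901 = 204447 W
I_L = P_in / (√3·V_L·cosφ) = 204447 / (1.732 × 208 × 0.74) = 767 A

767 A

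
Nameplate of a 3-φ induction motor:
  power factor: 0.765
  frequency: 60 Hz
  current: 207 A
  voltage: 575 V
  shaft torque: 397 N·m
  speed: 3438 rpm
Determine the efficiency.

90.6 %

ω = 2π × 3438/60 = 360 rad/s; P_out = τω = 397 × 360 = 142920 W
P_in = √3·V_L·I_L·cosφ = 1.732 × 575 × 207 × 0.765 = 157706 W
η = P_out / P_in = 142920 / 157706 = 0.906 = 90.6%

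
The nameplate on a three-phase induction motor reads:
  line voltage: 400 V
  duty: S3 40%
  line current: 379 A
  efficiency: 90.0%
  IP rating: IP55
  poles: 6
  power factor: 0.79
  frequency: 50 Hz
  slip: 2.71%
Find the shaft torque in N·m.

P_in = √3·V·I·cosφ = 1.732 × 400 × 379 × 0.79 = 207431 W
P_out = η·P_in = 0.9 × 207431 = 186688 W
n_s = 120×50/6 = 1000 rpm; n = 1000×(1−0.0271) = 973 rpm
ω = 2π×973/60 = 101.9 rad/s
τ = P_out/ω = 186688/101.9 = 1830 N·m

1830 N·m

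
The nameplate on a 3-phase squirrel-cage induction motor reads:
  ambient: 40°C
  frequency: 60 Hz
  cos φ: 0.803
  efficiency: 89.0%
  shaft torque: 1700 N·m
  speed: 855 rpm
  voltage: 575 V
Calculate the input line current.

214 A

ω = 2π×855/60 = 89.54 rad/s; P_out = τω = 1700 × 89.54 = 152218 W
P_in = P_out / η = 152218 / 0.890 = 171031 W
I_L = P_in / (√3·V_L·cosφ) = 171031 / (1.732 × 575 × 0.803) = 214 A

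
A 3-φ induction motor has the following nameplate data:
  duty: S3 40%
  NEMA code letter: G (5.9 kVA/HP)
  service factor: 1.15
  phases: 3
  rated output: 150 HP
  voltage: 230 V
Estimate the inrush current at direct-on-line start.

2220 A

S_LR = 5.9 × 150 = 885 kVA
I_LR = S_LR/(√3·V_L) = 885000/(1.732×230) = 2220 A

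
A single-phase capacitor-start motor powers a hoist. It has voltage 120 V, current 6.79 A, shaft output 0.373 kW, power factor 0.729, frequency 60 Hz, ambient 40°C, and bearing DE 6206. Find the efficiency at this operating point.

62.8 %

P_out = 0.373 kW = 373 W
P_in = V·I·cosφ = 120 × 6.79 × 0.729 = 594 W
η = P_out / P_in = 373 / 594 = 0.628 = 62.8%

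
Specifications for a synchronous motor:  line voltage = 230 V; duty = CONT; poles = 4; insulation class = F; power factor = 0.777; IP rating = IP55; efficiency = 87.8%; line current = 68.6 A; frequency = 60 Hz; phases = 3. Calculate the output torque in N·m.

P_in = √3·V·I·cosφ = 1.732 × 230 × 68.6 × 0.777 = 21233 W
P_out = η·P_in = 0.878 × 21233 = 18643 W
n = n_s = 120×60/4 = 1800 rpm (synchronous)
ω = 2π×1800/60 = 188.5 rad/s
τ = P_out/ω = 18643/188.5 = 98.9 N·m

98.9 N·m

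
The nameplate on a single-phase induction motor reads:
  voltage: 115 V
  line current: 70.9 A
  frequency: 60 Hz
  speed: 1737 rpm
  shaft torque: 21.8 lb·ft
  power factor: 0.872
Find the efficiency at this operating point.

τ = 21.8 lb·ft × 1.356 = 29.56 N·m
ω = 2π × 1737/60 = 181.9 rad/s; P_out = τω = 29.56 × 181.9 = 5377 W
P_in = V·I·cosφ = 115 × 70.9 × 0.872 = 7110 W
η = P_out / P_in = 5377 / 7110 = 0.756 = 75.6%

75.6 %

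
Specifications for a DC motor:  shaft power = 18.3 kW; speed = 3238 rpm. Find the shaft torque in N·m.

ω = 2π × 3238/60 = 339.1 rad/s
τ = P/ω = 18300/339.1 = 54 N·m

54 N·m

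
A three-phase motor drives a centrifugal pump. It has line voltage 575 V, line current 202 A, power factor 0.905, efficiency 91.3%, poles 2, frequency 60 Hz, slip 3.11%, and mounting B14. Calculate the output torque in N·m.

455 N·m

P_in = √3·V·I·cosφ = 1.732 × 575 × 202 × 0.905 = 182060 W
P_out = η·P_in = 0.913 × 182060 = 166221 W
n_s = 120×60/2 = 3600 rpm; n = 3600×(1−0.0311) = 3488 rpm
ω = 2π×3488/60 = 365.3 rad/s
τ = P_out/ω = 166221/365.3 = 455 N·m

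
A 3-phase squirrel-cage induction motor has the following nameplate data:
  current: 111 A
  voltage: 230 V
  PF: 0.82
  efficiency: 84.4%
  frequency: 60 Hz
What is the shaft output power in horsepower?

P_in = √3·V·I·cosφ = 1.732 × 230 × 111 × 0.82 = 36259 W
P_out = η·P_in = 0.844 × 36259 = 30603 W
= 30603/746 = 41 HP

41 HP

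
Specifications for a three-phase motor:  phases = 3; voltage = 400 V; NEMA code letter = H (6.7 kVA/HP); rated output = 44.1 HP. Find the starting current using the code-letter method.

426 A

S_LR = 6.7 × 44.1 = 295.47 kVA
I_LR = S_LR/(√3·V_L) = 295470/(1.732×400) = 426 A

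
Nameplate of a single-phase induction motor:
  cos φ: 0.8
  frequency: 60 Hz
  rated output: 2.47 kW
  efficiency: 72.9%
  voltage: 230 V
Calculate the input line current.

P_out = 2.47 kW = 2470 W
P_in = P_out / η = 2470 / 0.729 = 3388 W
I = P_in / (V·cosφ) = 3388 / (230 × 0.8) = 18.4 A

18.4 A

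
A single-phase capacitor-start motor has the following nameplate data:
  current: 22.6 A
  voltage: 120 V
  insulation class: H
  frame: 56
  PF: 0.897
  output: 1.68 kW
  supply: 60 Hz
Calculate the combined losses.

753 W

P_in = V·I·cosφ = 120×22.6×0.897 = 2433 W
P_out = 1680 W
Losses = P_in − P_out = 2433 − 1680 = 753 W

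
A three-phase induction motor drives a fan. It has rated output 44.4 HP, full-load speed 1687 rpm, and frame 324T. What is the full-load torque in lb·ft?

138 lb·ft

P_out = 44.4 × 746 = 33122 W
ω = 2π × 1687/60 = 176.7 rad/s
τ = P_out/ω = 33122/176.7 = 187.4 N·m
In lb·ft: 187.4/1.356 = 138 lb·ft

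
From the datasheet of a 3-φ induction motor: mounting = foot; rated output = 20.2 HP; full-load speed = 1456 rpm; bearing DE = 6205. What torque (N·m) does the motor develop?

98.8 N·m

P_out = 20.2 × 746 = 15069 W
ω = 2π × 1456/60 = 152.5 rad/s
τ = P_out/ω = 15069/152.5 = 98.8 N·m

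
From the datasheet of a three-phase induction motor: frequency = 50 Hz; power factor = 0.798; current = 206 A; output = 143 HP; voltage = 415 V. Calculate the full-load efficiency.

90.3 %

P_out = 143 × 746 = 106678 W
P_in = √3·V_L·I_L·cosφ = 1.732 × 415 × 206 × 0.798 = 118159 W
η = P_out / P_in = 106678 / 118159 = 0.903 = 90.3%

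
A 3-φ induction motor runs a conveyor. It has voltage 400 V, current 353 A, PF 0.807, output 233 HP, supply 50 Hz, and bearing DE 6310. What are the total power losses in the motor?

23.5 kW

P_in = √3·V·I·cosφ = 1.732×400×353×0.807 = 197359 W
P_out = 233×746 = 173818 W
Losses = P_in − P_out = 197359 − 173818 = 23541 W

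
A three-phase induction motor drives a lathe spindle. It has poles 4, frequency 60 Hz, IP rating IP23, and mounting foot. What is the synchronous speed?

1800 rpm

n_s = 120f/p = 120×60/4 = 1800 rpm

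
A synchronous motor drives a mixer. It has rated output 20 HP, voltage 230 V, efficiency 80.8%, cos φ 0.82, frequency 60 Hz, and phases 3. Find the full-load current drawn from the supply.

P_out = 20 × 746 = 14920 W
P_in = P_out / η = 14920 / 0.808 = 18465 W
I_L = P_in / (√3·V_L·cosφ) = 18465 / (1.732 × 230 × 0.82) = 56.5 A

56.5 A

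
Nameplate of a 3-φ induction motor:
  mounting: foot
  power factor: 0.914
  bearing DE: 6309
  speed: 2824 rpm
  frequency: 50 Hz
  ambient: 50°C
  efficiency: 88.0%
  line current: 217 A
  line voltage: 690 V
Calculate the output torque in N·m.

P_in = √3·V·I·cosφ = 1.732 × 690 × 217 × 0.914 = 237030 W
P_out = η·P_in = 0.88 × 237030 = 208586 W
n = 2824 rpm
ω = 2π×2824/60 = 295.7 rad/s
τ = P_out/ω = 208586/295.7 = 705 N·m

705 N·m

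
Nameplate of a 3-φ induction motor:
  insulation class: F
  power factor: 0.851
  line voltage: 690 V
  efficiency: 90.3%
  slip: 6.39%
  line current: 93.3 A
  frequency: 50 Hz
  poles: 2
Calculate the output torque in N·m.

291 N·m

P_in = √3·V·I·cosφ = 1.732 × 690 × 93.3 × 0.851 = 94887 W
P_out = η·P_in = 0.903 × 94887 = 85683 W
n_s = 120×50/2 = 3000 rpm; n = 3000×(1−0.0639) = 2808 rpm
ω = 2π×2808/60 = 294.1 rad/s
τ = P_out/ω = 85683/294.1 = 291 N·m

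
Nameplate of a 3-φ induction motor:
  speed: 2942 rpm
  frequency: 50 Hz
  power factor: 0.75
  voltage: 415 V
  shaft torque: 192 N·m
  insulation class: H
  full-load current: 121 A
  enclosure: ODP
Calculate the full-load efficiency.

90.7 %

ω = 2π × 2942/60 = 308.1 rad/s; P_out = τω = 192 × 308.1 = 59155 W
P_in = √3·V_L·I_L·cosφ = 1.732 × 415 × 121 × 0.75 = 65229 W
η = P_out / P_in = 59155 / 65229 = 0.907 = 90.7%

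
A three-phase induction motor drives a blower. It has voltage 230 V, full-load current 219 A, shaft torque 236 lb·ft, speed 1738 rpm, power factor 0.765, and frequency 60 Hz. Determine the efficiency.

87.3 %

τ = 236 lb·ft × 1.356 = 320 N·m
ω = 2π × 1738/60 = 182 rad/s; P_out = τω = 320 × 182 = 58240 W
P_in = √3·V_L·I_L·cosφ = 1.732 × 230 × 219 × 0.765 = 66739 W
η = P_out / P_in = 58240 / 66739 = 0.873 = 87.3%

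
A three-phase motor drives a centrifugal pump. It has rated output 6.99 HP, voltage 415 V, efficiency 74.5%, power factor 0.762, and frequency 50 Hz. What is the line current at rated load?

P_out = 6.99 × 746 = 5215 W
P_in = P_out / η = 5215 / 0.745 = 7000 W
I_L = P_in / (√3·V_L·cosφ) = 7000 / (1.732 × 415 × 0.762) = 12.8 A

12.8 A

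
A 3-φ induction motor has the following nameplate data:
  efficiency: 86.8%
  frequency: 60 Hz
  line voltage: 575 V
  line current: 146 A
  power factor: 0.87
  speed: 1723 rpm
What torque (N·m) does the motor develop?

P_in = √3·V·I·cosφ = 1.732 × 575 × 146 × 0.87 = 126499 W
P_out = η·P_in = 0.868 × 126499 = 109801 W
n = 1723 rpm
ω = 2π×1723/60 = 180.4 rad/s
τ = P_out/ω = 109801/180.4 = 609 N·m

609 N·m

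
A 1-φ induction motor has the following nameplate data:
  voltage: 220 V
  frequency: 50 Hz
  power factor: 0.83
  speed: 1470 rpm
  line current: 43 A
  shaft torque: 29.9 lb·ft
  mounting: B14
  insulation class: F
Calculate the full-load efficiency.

79.5 %

τ = 29.9 lb·ft × 1.356 = 40.54 N·m
ω = 2π × 1470/60 = 153.9 rad/s; P_out = τω = 40.54 × 153.9 = 6239 W
P_in = V·I·cosφ = 220 × 43 × 0.83 = 7852 W
η = P_out / P_in = 6239 / 7852 = 0.795 = 79.5%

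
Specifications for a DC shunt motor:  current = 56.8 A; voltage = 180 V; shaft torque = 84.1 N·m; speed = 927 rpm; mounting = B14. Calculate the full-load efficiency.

79.9 %

ω = 2π × 927/60 = 97.08 rad/s; P_out = τω = 84.1 × 97.08 = 8164 W
P_in = V·I = 180 × 56.8 = 10224 W
η = P_out / P_in = 8164 / 10224 = 0.799 = 79.9%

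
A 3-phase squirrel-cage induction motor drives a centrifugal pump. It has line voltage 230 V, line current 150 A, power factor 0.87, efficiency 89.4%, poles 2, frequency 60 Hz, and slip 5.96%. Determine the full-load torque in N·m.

131 N·m

P_in = √3·V·I·cosφ = 1.732 × 230 × 150 × 0.87 = 51986 W
P_out = η·P_in = 0.894 × 51986 = 46475 W
n_s = 120×60/2 = 3600 rpm; n = 3600×(1−0.0596) = 3385 rpm
ω = 2π×3385/60 = 354.5 rad/s
τ = P_out/ω = 46475/354.5 = 131 N·m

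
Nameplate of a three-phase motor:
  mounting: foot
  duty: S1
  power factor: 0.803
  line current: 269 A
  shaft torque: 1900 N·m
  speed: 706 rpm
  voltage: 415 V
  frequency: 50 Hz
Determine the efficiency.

ω = 2π × 706/60 = 73.93 rad/s; P_out = τω = 1900 × 73.93 = 140467 W
P_in = √3·V_L·I_L·cosφ = 1.732 × 415 × 269 × 0.803 = 155262 W
η = P_out / P_in = 140467 / 155262 = 0.905 = 90.5%

90.5 %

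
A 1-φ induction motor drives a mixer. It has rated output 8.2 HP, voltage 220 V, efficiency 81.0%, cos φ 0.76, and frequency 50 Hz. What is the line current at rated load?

45.2 A

P_out = 8.2 × 746 = 6117 W
P_in = P_out / η = 6117 / 0.810 = 7552 W
I = P_in / (V·cosφ) = 7552 / (220 × 0.76) = 45.2 A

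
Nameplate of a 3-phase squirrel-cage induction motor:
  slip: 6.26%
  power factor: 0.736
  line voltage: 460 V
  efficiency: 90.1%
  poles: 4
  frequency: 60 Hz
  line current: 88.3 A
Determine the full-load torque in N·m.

P_in = √3·V·I·cosφ = 1.732 × 460 × 88.3 × 0.736 = 51778 W
P_out = η·P_in = 0.901 × 51778 = 46652 W
n_s = 120×60/4 = 1800 rpm; n = 1800×(1−0.0626) = 1687 rpm
ω = 2π×1687/60 = 176.7 rad/s
τ = P_out/ω = 46652/176.7 = 264 N·m

264 N·m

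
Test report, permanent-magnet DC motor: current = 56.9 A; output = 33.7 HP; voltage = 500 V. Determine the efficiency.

88.4 %

P_out = 33.7 × 746 = 25140 W
P_in = V·I = 500 × 56.9 = 28450 W
η = P_out / P_in = 25140 / 28450 = 0.884 = 88.4%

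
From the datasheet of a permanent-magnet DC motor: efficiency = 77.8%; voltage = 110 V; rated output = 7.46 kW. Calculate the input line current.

87.2 A

P_out = 7.46 kW = 7460 W
P_in = P_out / η = 7460 / 0.778 = 9589 W
I = P_in / V = 9589 / 110 = 87.2 A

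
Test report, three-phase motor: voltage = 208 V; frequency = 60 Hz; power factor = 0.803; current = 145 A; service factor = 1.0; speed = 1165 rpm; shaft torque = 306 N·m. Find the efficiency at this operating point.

ω = 2π × 1165/60 = 122 rad/s; P_out = τω = 306 × 122 = 37332 W
P_in = √3·V_L·I_L·cosφ = 1.732 × 208 × 145 × 0.803 = 41946 W
η = P_out / P_in = 37332 / 41946 = 0.890 = 89.0%

89.0 %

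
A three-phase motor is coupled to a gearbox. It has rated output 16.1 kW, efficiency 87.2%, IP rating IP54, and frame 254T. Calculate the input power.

18.5 kW

P_out = 16100 W
P_in = P_out/η = 16100/0.872 = 18463 W = 18.5 kW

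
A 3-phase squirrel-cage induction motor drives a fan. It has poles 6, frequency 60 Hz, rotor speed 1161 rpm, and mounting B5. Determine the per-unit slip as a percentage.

n_s = 120f/p = 120×60/6 = 1200 rpm
s = (n_s − n)/n_s = (1200 − 1161)/1200 = 0.0325

3.2 %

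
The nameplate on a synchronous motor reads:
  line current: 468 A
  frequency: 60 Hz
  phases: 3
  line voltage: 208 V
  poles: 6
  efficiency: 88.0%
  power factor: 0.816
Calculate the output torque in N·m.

P_in = √3·V·I·cosφ = 1.732 × 208 × 468 × 0.816 = 137577 W
P_out = η·P_in = 0.88 × 137577 = 121068 W
n = n_s = 120×60/6 = 1200 rpm (synchronous)
ω = 2π×1200/60 = 125.7 rad/s
τ = P_out/ω = 121068/125.7 = 963 N·m

963 N·m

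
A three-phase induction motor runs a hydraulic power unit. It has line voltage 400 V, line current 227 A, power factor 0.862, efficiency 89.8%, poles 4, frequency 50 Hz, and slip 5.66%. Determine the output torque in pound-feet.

P_in = √3·V·I·cosφ = 1.732 × 400 × 227 × 0.862 = 135563 W
P_out = η·P_in = 0.898 × 135563 = 121736 W
n_s = 120×50/4 = 1500 rpm; n = 1500×(1−0.0566) = 1415 rpm
ω = 2π×1415/60 = 148.2 rad/s
τ = P_out/ω = 121736/148.2 = 821.4 N·m
In lb·ft: 821.4/1.356 = 606 lb·ft

606 lb·ft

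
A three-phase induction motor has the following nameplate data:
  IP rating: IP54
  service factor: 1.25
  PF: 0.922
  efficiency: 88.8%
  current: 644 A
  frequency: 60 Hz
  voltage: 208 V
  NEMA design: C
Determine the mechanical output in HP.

255 HP

P_in = √3·V·I·cosφ = 1.732 × 208 × 644 × 0.922 = 213908 W
P_out = η·P_in = 0.888 × 213908 = 189950 W
= 189950/746 = 255 HP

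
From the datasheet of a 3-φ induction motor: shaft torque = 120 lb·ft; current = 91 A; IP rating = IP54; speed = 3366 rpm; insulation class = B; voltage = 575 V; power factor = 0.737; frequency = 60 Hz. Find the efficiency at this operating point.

τ = 120 lb·ft × 1.356 = 162.7 N·m
ω = 2π × 3366/60 = 352.5 rad/s; P_out = τω = 162.7 × 352.5 = 57352 W
P_in = √3·V_L·I_L·cosφ = 1.732 × 575 × 91 × 0.737 = 66792 W
η = P_out / P_in = 57352 / 66792 = 0.859 = 85.9%

85.9 %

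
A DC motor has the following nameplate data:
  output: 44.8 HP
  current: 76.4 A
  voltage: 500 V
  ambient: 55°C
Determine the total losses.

P_in = V·I = 500×76.4 = 38200 W
P_out = 44.8×746 = 33421 W
Losses = P_in − P_out = 38200 − 33421 = 4779 W

4.78 kW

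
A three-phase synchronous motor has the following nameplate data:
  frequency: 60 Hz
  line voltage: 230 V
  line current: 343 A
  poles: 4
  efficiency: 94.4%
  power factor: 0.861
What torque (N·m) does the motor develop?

589 N·m

P_in = √3·V·I·cosφ = 1.732 × 230 × 343 × 0.861 = 117645 W
P_out = η·P_in = 0.944 × 117645 = 111057 W
n = n_s = 120×60/4 = 1800 rpm (synchronous)
ω = 2π×1800/60 = 188.5 rad/s
τ = P_out/ω = 111057/188.5 = 589 N·m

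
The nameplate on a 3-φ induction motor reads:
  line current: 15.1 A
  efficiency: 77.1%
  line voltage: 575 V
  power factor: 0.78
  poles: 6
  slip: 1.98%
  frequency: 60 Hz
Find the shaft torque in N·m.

P_in = √3·V·I·cosφ = 1.732 × 575 × 15.1 × 0.78 = 11730 W
P_out = η·P_in = 0.771 × 11730 = 9044 W
n_s = 120×60/6 = 1200 rpm; n = 1200×(1−0.0198) = 1176 rpm
ω = 2π×1176/60 = 123.2 rad/s
τ = P_out/ω = 9044/123.2 = 73.4 N·m

73.4 N·m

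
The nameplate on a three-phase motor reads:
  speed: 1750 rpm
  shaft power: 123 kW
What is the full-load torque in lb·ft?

ω = 2π × 1750/60 = 183.3 rad/s
τ = P/ω = 123000/183.3 = 671 N·m
In lb·ft: 671/1.356 = 495 lb·ft

495 lb·ft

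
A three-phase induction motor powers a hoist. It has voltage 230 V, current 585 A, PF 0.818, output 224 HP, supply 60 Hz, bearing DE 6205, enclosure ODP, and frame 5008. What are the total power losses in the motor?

P_in = √3·V·I·cosφ = 1.732×230×585×0.818 = 190627 W
P_out = 224×746 = 167104 W
Losses = P_in − P_out = 190627 − 167104 = 23523 W

23500 W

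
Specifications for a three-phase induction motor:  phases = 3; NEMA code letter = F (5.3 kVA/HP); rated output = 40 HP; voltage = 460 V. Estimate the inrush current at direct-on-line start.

266 A

S_LR = 5.3 × 40 = 212 kVA
I_LR = S_LR/(√3·V_L) = 212000/(1.732×460) = 266 A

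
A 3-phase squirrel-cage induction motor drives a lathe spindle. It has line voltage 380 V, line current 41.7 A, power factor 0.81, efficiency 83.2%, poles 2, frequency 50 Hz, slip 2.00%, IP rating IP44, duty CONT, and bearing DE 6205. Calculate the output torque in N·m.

60.1 N·m

P_in = √3·V·I·cosφ = 1.732 × 380 × 41.7 × 0.81 = 22231 W
P_out = η·P_in = 0.832 × 22231 = 18496 W
n_s = 120×50/2 = 3000 rpm; n = 3000×(1−0.02) = 2940 rpm
ω = 2π×2940/60 = 307.9 rad/s
τ = P_out/ω = 18496/307.9 = 60.1 N·m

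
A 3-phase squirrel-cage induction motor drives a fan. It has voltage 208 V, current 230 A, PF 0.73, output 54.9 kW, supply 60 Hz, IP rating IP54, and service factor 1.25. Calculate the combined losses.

P_in = √3·V·I·cosφ = 1.732×208×230×0.73 = 60487 W
P_out = 54900 W
Losses = P_in − P_out = 60487 − 54900 = 5587 W

5590 W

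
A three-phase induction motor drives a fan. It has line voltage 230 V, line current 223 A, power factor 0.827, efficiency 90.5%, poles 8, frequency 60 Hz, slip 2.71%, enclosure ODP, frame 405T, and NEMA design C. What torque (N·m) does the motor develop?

725 N·m

P_in = √3·V·I·cosφ = 1.732 × 230 × 223 × 0.827 = 73466 W
P_out = η·P_in = 0.905 × 73466 = 66487 W
n_s = 120×60/8 = 900 rpm; n = 900×(1−0.0271) = 876 rpm
ω = 2π×876/60 = 91.73 rad/s
τ = P_out/ω = 66487/91.73 = 725 N·m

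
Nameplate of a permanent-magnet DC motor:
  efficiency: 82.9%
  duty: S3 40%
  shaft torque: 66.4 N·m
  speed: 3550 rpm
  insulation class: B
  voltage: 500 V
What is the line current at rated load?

ω = 2π×3550/60 = 371.8 rad/s; P_out = τω = 66.4 × 371.8 = 24688 W
P_in = P_out / η = 24688 / 0.829 = 29780 W
I = P_in / V = 29780 / 500 = 59.6 A

59.6 A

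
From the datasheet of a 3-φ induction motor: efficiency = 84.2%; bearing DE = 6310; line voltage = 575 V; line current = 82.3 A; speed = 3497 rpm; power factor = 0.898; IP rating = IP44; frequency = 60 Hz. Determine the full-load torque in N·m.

169 N·m

P_in = √3·V·I·cosφ = 1.732 × 575 × 82.3 × 0.898 = 73602 W
P_out = η·P_in = 0.842 × 73602 = 61973 W
n = 3497 rpm
ω = 2π×3497/60 = 366.2 rad/s
τ = P_out/ω = 61973/366.2 = 169 N·m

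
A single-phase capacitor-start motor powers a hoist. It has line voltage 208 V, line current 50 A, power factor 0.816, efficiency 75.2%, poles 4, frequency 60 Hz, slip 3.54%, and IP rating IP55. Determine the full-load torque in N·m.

35.1 N·m

P_in = V·I·cosφ = 208 × 50 × 0.816 = 8486 W
P_out = η·P_in = 0.752 × 8486 = 6381 W
n_s = 120×60/4 = 1800 rpm; n = 1800×(1−0.0354) = 1736 rpm
ω = 2π×1736/60 = 181.8 rad/s
τ = P_out/ω = 6381/181.8 = 35.1 N·m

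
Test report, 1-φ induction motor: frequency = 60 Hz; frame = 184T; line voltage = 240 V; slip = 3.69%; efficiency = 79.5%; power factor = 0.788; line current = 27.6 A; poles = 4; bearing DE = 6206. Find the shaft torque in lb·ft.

16.9 lb·ft

P_in = V·I·cosφ = 240 × 27.6 × 0.788 = 5220 W
P_out = η·P_in = 0.795 × 5220 = 4150 W
n_s = 120×60/4 = 1800 rpm; n = 1800×(1−0.0369) = 1734 rpm
ω = 2π×1734/60 = 181.6 rad/s
τ = P_out/ω = 4150/181.6 = 22.85 N·m
In lb·ft: 22.85/1.356 = 16.9 lb·ft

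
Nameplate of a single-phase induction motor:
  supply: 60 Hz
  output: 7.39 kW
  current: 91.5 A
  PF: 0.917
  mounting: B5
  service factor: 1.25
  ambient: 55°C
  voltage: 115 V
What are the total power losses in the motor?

2260 W

P_in = V·I·cosφ = 115×91.5×0.917 = 9649 W
P_out = 7390 W
Losses = P_in − P_out = 9649 − 7390 = 2259 W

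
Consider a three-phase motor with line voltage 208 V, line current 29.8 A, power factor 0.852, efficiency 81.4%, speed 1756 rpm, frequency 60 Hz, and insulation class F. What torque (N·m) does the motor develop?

P_in = √3·V·I·cosφ = 1.732 × 208 × 29.8 × 0.852 = 9147 W
P_out = η·P_in = 0.814 × 9147 = 7446 W
n = 1756 rpm
ω = 2π×1756/60 = 183.9 rad/s
τ = P_out/ω = 7446/183.9 = 40.5 N·m

40.5 N·m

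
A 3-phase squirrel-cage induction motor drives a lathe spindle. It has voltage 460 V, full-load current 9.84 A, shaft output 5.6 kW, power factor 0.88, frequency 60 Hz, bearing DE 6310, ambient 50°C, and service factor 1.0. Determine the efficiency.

P_out = 5.6 kW = 5600 W
P_in = √3·V_L·I_L·cosφ = 1.732 × 460 × 9.84 × 0.88 = 6899 W
η = P_out / P_in = 5600 / 6899 = 0.812 = 81.2%

81.2 %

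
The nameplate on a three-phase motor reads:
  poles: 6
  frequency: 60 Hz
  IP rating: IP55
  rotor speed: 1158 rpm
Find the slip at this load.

3.5 %

n_s = 120f/p = 120×60/6 = 1200 rpm
s = (n_s − n)/n_s = (1200 − 1158)/1200 = 0.0350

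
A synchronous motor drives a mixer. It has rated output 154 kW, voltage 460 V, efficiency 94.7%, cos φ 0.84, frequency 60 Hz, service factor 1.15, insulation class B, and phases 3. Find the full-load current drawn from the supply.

243 A

P_out = 154 kW = 154000 W
P_in = P_out / η = 154000 / 0.947 = 162619 W
I_L = P_in / (√3·V_L·cosφ) = 162619 / (1.732 × 460 × 0.84) = 243 A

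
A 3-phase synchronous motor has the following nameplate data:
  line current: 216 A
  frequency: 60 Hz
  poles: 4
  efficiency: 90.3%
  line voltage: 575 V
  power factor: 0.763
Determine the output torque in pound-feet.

580 lb·ft

P_in = √3·V·I·cosφ = 1.732 × 575 × 216 × 0.763 = 164132 W
P_out = η·P_in = 0.903 × 164132 = 148211 W
n = n_s = 120×60/4 = 1800 rpm (synchronous)
ω = 2π×1800/60 = 188.5 rad/s
τ = P_out/ω = 148211/188.5 = 786.3 N·m
In lb·ft: 786.3/1.356 = 580 lb·ft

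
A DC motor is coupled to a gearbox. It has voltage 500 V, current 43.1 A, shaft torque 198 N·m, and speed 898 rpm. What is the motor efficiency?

ω = 2π × 898/60 = 94.04 rad/s; P_out = τω = 198 × 94.04 = 18620 W
P_in = V·I = 500 × 43.1 = 21550 W
η = P_out / P_in = 18620 / 21550 = 0.864 = 86.4%

86.4 %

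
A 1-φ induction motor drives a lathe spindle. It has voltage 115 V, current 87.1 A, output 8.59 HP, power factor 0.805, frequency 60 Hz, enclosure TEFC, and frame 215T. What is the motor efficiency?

79.5 %

P_out = 8.59 × 746 = 6408 W
P_in = V·I·cosφ = 115 × 87.1 × 0.805 = 8063 W
η = P_out / P_in = 6408 / 8063 = 0.795 = 79.5%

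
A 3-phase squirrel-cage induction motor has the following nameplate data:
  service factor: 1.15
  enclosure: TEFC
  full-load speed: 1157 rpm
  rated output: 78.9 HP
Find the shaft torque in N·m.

P_out = 78.9 × 746 = 58859 W
ω = 2π × 1157/60 = 121.2 rad/s
τ = P_out/ω = 58859/121.2 = 486 N·m

486 N·m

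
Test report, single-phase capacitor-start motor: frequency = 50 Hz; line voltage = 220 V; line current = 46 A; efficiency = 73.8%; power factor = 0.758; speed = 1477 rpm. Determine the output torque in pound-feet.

P_in = V·I·cosφ = 220 × 46 × 0.758 = 7671 W
P_out = η·P_in = 0.738 × 7671 = 5661 W
n = 1477 rpm
ω = 2π×1477/60 = 154.7 rad/s
τ = P_out/ω = 5661/154.7 = 36.59 N·m
In lb·ft: 36.59/1.356 = 27 lb·ft

27 lb·ft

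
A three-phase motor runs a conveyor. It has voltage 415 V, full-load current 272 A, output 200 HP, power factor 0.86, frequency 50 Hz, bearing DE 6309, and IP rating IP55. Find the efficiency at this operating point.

88.7 %

P_out = 200 × 746 = 149200 W
P_in = √3·V_L·I_L·cosφ = 1.732 × 415 × 272 × 0.86 = 168137 W
η = P_out / P_in = 149200 / 168137 = 0.887 = 88.7%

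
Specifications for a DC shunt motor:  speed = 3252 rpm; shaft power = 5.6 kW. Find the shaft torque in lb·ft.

ω = 2π × 3252/60 = 340.5 rad/s
τ = P/ω = 5600/340.5 = 16.45 N·m
In lb·ft: 16.45/1.356 = 12.1 lb·ft

12.1 lb·ft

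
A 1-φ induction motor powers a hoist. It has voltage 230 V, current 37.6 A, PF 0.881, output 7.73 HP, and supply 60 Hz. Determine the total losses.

1850 W

P_in = V·I·cosφ = 230×37.6×0.881 = 7619 W
P_out = 7.73×746 = 5767 W
Losses = P_in − P_out = 7619 − 5767 = 1852 W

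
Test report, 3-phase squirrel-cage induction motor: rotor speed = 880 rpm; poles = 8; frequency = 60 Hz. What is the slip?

n_s = 120f/p = 120×60/8 = 900 rpm
s = (n_s − n)/n_s = (900 − 880)/900 = 0.0222

2.22 %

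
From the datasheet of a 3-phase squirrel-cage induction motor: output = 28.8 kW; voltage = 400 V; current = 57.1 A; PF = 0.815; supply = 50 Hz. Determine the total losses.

P_in = √3·V·I·cosφ = 1.732×400×57.1×0.815 = 32240 W
P_out = 28800 W
Losses = P_in − P_out = 32240 − 28800 = 3440 W

3440 W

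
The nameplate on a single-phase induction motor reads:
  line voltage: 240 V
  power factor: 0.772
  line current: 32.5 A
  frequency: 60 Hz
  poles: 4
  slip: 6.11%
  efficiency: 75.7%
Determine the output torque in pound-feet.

19 lb·ft

P_in = V·I·cosφ = 240 × 32.5 × 0.772 = 6022 W
P_out = η·P_in = 0.757 × 6022 = 4559 W
n_s = 120×60/4 = 1800 rpm; n = 1800×(1−0.0611) = 1690 rpm
ω = 2π×1690/60 = 177 rad/s
τ = P_out/ω = 4559/177 = 25.76 N·m
In lb·ft: 25.76/1.356 = 19 lb·ft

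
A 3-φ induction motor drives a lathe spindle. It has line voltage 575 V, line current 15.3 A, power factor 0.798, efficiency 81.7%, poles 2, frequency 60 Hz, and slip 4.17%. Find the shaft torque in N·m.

27.5 N·m

P_in = √3·V·I·cosφ = 1.732 × 575 × 15.3 × 0.798 = 12159 W
P_out = η·P_in = 0.817 × 12159 = 9934 W
n_s = 120×60/2 = 3600 rpm; n = 3600×(1−0.0417) = 3450 rpm
ω = 2π×3450/60 = 361.3 rad/s
τ = P_out/ω = 9934/361.3 = 27.5 N·m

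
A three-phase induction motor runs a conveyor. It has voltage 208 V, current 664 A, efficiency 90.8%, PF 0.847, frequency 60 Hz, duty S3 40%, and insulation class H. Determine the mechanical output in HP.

247 HP

P_in = √3·V·I·cosφ = 1.732 × 208 × 664 × 0.847 = 202611 W
P_out = η·P_in = 0.908 × 202611 = 183971 W
= 183971/746 = 247 HP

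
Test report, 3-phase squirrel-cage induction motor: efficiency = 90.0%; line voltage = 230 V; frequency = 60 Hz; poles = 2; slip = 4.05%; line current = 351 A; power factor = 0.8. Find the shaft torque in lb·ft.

P_in = √3·V·I·cosφ = 1.732 × 230 × 351 × 0.8 = 111859 W
P_out = η·P_in = 0.9 × 111859 = 100673 W
n_s = 120×60/2 = 3600 rpm; n = 3600×(1−0.0405) = 3454 rpm
ω = 2π×3454/60 = 361.7 rad/s
τ = P_out/ω = 100673/361.7 = 278.3 N·m
In lb·ft: 278.3/1.356 = 205 lb·ft

205 lb·ft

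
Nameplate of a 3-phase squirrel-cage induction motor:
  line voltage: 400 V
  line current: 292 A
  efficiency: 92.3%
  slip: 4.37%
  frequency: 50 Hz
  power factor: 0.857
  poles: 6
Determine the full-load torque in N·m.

P_in = √3·V·I·cosφ = 1.732 × 400 × 292 × 0.857 = 173369 W
P_out = η·P_in = 0.923 × 173369 = 160020 W
n_s = 120×50/6 = 1000 rpm; n = 1000×(1−0.0437) = 956 rpm
ω = 2π×956/60 = 100.1 rad/s
τ = P_out/ω = 160020/100.1 = 1600 N·m

1600 N·m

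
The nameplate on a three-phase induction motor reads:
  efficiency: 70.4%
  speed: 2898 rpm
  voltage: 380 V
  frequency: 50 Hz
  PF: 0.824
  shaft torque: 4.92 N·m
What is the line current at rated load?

3.91 A

ω = 2π×2898/60 = 303.5 rad/s; P_out = τω = 4.92 × 303.5 = 1493 W
P_in = P_out / η = 1493 / 0.704 = 2121 W
I_L = P_in / (√3·V_L·cosφ) = 2121 / (1.732 × 380 × 0.824) = 3.91 A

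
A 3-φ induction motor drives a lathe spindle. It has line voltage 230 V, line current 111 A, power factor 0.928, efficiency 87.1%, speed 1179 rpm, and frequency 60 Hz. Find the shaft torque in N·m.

P_in = √3·V·I·cosφ = 1.732 × 230 × 111 × 0.928 = 41034 W
P_out = η·P_in = 0.871 × 41034 = 35741 W
n = 1179 rpm
ω = 2π×1179/60 = 123.5 rad/s
τ = P_out/ω = 35741/123.5 = 289 N·m

289 N·m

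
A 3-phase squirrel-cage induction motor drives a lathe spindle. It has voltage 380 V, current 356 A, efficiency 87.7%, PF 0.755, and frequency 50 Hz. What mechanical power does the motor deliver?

155 kW

P_in = √3·V·I·cosφ = 1.732 × 380 × 356 × 0.755 = 176900 W
P_out = η·P_in = 0.877 × 176900 = 155141 W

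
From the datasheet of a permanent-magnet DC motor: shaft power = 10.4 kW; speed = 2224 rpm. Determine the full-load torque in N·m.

ω = 2π × 2224/60 = 232.9 rad/s
τ = P/ω = 10400/232.9 = 44.7 N·m

44.7 N·m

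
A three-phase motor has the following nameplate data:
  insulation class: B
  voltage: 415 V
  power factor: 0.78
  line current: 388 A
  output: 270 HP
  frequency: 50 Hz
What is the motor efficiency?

92.6 %

P_out = 270 × 746 = 201420 W
P_in = √3·V_L·I_L·cosφ = 1.732 × 415 × 388 × 0.78 = 217532 W
η = P_out / P_in = 201420 / 217532 = 0.926 = 92.6%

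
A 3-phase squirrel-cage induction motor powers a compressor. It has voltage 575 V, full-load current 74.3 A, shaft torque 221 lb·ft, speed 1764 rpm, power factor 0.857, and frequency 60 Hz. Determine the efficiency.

87.3 %

τ = 221 lb·ft × 1.356 = 299.7 N·m
ω = 2π × 1764/60 = 184.7 rad/s; P_out = τω = 299.7 × 184.7 = 55355 W
P_in = √3·V_L·I_L·cosφ = 1.732 × 575 × 74.3 × 0.857 = 63414 W
η = P_out / P_in = 55355 / 63414 = 0.873 = 87.3%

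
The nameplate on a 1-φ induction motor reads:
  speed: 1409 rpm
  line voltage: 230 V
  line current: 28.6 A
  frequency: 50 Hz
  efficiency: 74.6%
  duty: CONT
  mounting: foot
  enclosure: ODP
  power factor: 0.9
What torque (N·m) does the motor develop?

29.9 N·m

P_in = V·I·cosφ = 230 × 28.6 × 0.9 = 5920 W
P_out = η·P_in = 0.746 × 5920 = 4416 W
n = 1409 rpm
ω = 2π×1409/60 = 147.6 rad/s
τ = P_out/ω = 4416/147.6 = 29.9 N·m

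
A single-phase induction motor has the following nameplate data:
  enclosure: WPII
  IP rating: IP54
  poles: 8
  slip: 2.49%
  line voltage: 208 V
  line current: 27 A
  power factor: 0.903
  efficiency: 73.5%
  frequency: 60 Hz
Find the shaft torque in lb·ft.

29.9 lb·ft

P_in = V·I·cosφ = 208 × 27 × 0.903 = 5071 W
P_out = η·P_in = 0.735 × 5071 = 3727 W
n_s = 120×60/8 = 900 rpm; n = 900×(1−0.0249) = 878 rpm
ω = 2π×878/60 = 91.94 rad/s
τ = P_out/ω = 3727/91.94 = 40.54 N·m
In lb·ft: 40.54/1.356 = 29.9 lb·ft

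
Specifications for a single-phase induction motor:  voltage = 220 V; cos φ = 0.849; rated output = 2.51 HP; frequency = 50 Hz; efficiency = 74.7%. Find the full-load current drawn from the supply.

P_out = 2.51 × 746 = 1872 W
P_in = P_out / η = 1872 / 0.747 = 2506 W
I = P_in / (V·cosφ) = 2506 / (220 × 0.849) = 13.4 A

13.4 A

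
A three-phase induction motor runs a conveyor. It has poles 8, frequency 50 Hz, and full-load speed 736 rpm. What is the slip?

1.87 %

n_s = 120f/p = 120×50/8 = 750 rpm
s = (n_s − n)/n_s = (750 − 736)/750 = 0.0187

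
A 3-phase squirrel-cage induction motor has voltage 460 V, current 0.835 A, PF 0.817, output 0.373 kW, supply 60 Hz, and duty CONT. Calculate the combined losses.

171 W

P_in = √3·V·I·cosφ = 1.732×460×0.835×0.817 = 544 W
P_out = 373 W
Losses = P_in − P_out = 544 − 373 = 171 W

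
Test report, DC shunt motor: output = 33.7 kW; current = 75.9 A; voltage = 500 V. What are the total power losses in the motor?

P_in = V·I = 500×75.9 = 37950 W
P_out = 33700 W
Losses = P_in − P_out = 37950 − 33700 = 4250 W

4.25 kW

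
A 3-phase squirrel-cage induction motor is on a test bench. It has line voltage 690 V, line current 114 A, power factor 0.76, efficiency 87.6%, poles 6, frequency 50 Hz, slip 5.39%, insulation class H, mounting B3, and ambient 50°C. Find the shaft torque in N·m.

916 N·m

P_in = √3·V·I·cosφ = 1.732 × 690 × 114 × 0.76 = 103542 W
P_out = η·P_in = 0.876 × 103542 = 90703 W
n_s = 120×50/6 = 1000 rpm; n = 1000×(1−0.0539) = 946 rpm
ω = 2π×946/60 = 99.06 rad/s
τ = P_out/ω = 90703/99.06 = 916 N·m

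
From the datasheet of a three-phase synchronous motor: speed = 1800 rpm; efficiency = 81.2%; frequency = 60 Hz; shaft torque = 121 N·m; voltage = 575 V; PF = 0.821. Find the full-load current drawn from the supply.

ω = 2π×1800/60 = 188.5 rad/s; P_out = τω = 121 × 188.5 = 22809 W
P_in = P_out / η = 22809 / 0.812 = 28090 W
I_L = P_in / (√3·V_L·cosφ) = 28090 / (1.732 × 575 × 0.821) = 34.4 A

34.4 A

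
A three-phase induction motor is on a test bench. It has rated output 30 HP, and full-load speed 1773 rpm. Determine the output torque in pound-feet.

88.9 lb·ft

P_out = 30 × 746 = 22380 W
ω = 2π × 1773/60 = 185.7 rad/s
τ = P_out/ω = 22380/185.7 = 120.5 N·m
In lb·ft: 120.5/1.356 = 88.9 lb·ft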